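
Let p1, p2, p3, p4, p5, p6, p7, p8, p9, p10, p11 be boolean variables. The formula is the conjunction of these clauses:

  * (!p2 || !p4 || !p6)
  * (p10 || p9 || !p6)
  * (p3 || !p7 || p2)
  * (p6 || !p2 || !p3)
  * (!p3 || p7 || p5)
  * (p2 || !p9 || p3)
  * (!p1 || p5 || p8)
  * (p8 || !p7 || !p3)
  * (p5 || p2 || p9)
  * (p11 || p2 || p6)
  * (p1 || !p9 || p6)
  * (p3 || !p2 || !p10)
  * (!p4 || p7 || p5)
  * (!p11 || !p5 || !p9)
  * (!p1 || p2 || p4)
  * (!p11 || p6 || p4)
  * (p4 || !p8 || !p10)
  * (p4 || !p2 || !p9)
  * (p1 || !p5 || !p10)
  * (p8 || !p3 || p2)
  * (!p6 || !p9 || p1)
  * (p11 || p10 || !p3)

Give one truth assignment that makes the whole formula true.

p1=F, p2=F, p3=T, p4=T, p5=T, p6=F, p7=F, p8=T, p9=F, p10=F, p11=T

Try p1 = False.
Branch on p2: take p2 = False.
Try p3 = True.
  then p8 is forced to True.
The remaining clauses are satisfied by p4 = True, p5 = True, p6 = False, p7 = False, p9 = False, p10 = False, p11 = True.
Every clause has at least one true literal under this assignment.
Check each clause:
  1. (!p6 || !p2 || !p4) — !p6 is true.
  2. (p9 || !p6 || p10) — !p6 is true.
  3. (p3 || p2 || !p7) — !p7 is true.
  4. (!p2 || !p3 || p6) — !p2 is true.
  5. (!p3 || p5 || p7) — p5 is true.
  6. (!p9 || p2 || p3) — p3 is true.
  7. (p5 || p8 || !p1) — p8 is true.
  8. (p8 || !p7 || !p3) — p8 is true.
  9. (p2 || p9 || p5) — p5 is true.
  10. (p11 || p6 || p2) — p11 is true.
  11. (p1 || !p9 || p6) — !p9 is true.
  12. (!p2 || p3 || !p10) — p3 is true.
  13. (p7 || p5 || !p4) — p5 is true.
  14. (!p11 || !p5 || !p9) — !p9 is true.
  15. (p2 || p4 || !p1) — p4 is true.
  16. (!p11 || p4 || p6) — p4 is true.
  17. (!p10 || !p8 || p4) — p4 is true.
  18. (!p2 || !p9 || p4) — p4 is true.
  19. (p1 || !p5 || !p10) — !p10 is true.
  20. (!p3 || p8 || p2) — p8 is true.
  21. (!p6 || !p9 || p1) — !p6 is true.
  22. (p10 || !p3 || p11) — p11 is true.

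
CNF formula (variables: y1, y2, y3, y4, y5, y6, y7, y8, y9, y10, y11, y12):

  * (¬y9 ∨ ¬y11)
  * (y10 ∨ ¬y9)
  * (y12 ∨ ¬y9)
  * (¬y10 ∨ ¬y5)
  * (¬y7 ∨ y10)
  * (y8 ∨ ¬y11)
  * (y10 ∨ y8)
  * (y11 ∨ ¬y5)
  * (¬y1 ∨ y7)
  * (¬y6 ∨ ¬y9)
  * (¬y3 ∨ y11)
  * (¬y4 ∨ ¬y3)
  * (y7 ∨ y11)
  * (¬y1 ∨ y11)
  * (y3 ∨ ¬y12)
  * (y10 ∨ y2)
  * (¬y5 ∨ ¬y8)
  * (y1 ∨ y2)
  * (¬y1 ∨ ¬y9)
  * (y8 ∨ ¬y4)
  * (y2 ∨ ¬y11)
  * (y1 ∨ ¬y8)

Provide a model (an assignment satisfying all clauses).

Pure literal: y2 appears only positively; assign y2 = True.
Pure literal: y5 appears only negated; assign y5 = False.
Set y1 = True and propagate.
  then y7 is forced to True.
  then y10 is forced to True.
  then y11 is forced to True.
  then y9 is forced to False.
  then y8 is forced to True.
Try y3 = False.
  then y12 is forced to False.
y4, y6 are now unconstrained; take y4 = True, y6 = False.
Every clause has at least one true literal under this assignment.
Check each clause:
  1. (¬y11 ∨ ¬y9) — ¬y9 is true.
  2. (¬y9 ∨ y10) — y10 is true.
  3. (¬y9 ∨ y12) — ¬y9 is true.
  4. (¬y5 ∨ ¬y10) — ¬y5 is true.
  5. (¬y7 ∨ y10) — y10 is true.
  6. (¬y11 ∨ y8) — y8 is true.
  7. (y8 ∨ y10) — y8 is true.
  8. (y11 ∨ ¬y5) — y11 is true.
  9. (¬y1 ∨ y7) — y7 is true.
  10. (¬y9 ∨ ¬y6) — ¬y6 is true.
  11. (¬y3 ∨ y11) — y11 is true.
  12. (¬y4 ∨ ¬y3) — ¬y3 is true.
  13. (y7 ∨ y11) — y11 is true.
  14. (y11 ∨ ¬y1) — y11 is true.
  15. (¬y12 ∨ y3) — ¬y12 is true.
  16. (y10 ∨ y2) — y2 is true.
  17. (¬y5 ∨ ¬y8) — ¬y5 is true.
  18. (y1 ∨ y2) — y1 is true.
  19. (¬y1 ∨ ¬y9) — ¬y9 is true.
  20. (y8 ∨ ¬y4) — y8 is true.
  21. (y2 ∨ ¬y11) — y2 is true.
  22. (¬y8 ∨ y1) — y1 is true.

y1=True, y2=True, y3=False, y4=True, y5=False, y6=False, y7=True, y8=True, y9=False, y10=True, y11=True, y12=False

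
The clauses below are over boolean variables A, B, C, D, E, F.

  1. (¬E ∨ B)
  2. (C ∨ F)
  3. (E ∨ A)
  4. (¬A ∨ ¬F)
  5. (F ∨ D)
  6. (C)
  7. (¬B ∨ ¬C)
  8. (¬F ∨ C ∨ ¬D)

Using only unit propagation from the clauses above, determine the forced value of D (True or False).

True

(C) stands alone — C = True.
(¬C ∨ ¬B): since C = True, the clause reduces to (¬B). B = False.
In (B ∨ ¬E), B is now false; ¬E must hold, so E = False.
From (A ∨ E) and E = False: A = True.
From (¬A ∨ ¬F) and A = True: F = False.
From (F ∨ D) and F = False: D = True.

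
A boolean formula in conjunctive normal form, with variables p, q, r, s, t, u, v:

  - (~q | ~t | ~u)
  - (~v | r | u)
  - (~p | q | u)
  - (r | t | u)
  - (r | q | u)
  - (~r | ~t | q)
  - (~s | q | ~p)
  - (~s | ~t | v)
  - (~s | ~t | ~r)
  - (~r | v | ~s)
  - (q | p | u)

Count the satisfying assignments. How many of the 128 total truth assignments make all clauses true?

Case analysis on q and r:
  q=1, r=1: p free; 8 ways for (s,t,u,v) × 2^1 = 16.
  q=1, r=0: p free; 5 ways for (s,t,u,v) × 2^1 = 10.
  q=0, r=1: 5 of the 32 assignments to (p,s,t,u,v) work.
  q=0, r=0: 11 of the 32 assignments to (p,s,t,u,v) work.
Total: 16 + 10 + 5 + 11 = 42.

42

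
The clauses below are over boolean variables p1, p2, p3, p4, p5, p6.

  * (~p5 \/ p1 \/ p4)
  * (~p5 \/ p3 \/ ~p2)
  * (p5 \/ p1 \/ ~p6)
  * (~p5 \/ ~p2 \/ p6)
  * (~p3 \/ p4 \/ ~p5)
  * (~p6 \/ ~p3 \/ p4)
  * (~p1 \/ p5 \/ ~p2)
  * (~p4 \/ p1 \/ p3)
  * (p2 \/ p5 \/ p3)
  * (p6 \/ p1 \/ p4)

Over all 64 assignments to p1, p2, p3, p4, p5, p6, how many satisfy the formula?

Split on p5, then p1.
  p5=T, p1=T: 7 of the 16 assignments to (p2,p3,p4,p6) work.
  p5=T, p1=F: remaining (p2,p3,p4,p6) ∈ {(F,T,T,F); (F,T,T,T); (T,T,T,T)} — 3.
  p5=F, p1=T: remaining (p2,p3,p4,p6) ∈ {(F,T,F,F); (F,T,T,F); (F,T,T,T)} — 3.
  p5=F, p1=F: remaining (p2,p3,p4,p6) ∈ {(F,T,T,F); (T,T,T,F)} — 2.
Total: 7 + 3 + 3 + 2 = 15.

15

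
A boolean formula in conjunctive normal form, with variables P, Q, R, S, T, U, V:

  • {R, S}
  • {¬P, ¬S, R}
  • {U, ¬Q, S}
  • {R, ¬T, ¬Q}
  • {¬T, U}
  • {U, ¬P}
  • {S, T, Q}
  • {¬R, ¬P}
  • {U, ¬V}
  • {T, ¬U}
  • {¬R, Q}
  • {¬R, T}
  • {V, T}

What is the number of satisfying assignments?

6

Satisfying assignments:
  P=0 Q=0 R=0 S=1 T=1 U=1 V=0
  P=0 Q=0 R=0 S=1 T=1 U=1 V=1
  P=0 Q=1 R=1 S=0 T=1 U=1 V=0
  P=0 Q=1 R=1 S=0 T=1 U=1 V=1
  P=0 Q=1 R=1 S=1 T=1 U=1 V=0
  P=0 Q=1 R=1 S=1 T=1 U=1 V=1
That's 6 in total.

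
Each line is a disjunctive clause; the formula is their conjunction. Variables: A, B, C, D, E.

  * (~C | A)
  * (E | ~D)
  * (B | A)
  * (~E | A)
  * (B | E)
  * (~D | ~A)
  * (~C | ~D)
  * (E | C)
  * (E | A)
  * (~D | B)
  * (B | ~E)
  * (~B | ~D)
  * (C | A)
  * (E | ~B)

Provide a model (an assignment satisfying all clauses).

A = True, B = True, C = False, D = False, E = True

D occurs only negated in the remaining clauses — set D = False.
Set A = True and propagate.
The remaining clauses are satisfied by B = True, C = False, E = True.
Every clause has at least one true literal under this assignment.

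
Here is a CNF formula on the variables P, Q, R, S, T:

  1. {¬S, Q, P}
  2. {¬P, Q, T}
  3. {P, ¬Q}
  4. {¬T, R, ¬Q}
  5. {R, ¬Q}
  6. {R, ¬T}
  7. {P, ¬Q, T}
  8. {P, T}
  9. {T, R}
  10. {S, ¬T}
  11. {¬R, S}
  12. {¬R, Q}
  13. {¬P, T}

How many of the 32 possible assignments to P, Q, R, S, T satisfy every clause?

1

Satisfying assignments:
  P=1 Q=1 R=1 S=1 T=1
That's 1 in total.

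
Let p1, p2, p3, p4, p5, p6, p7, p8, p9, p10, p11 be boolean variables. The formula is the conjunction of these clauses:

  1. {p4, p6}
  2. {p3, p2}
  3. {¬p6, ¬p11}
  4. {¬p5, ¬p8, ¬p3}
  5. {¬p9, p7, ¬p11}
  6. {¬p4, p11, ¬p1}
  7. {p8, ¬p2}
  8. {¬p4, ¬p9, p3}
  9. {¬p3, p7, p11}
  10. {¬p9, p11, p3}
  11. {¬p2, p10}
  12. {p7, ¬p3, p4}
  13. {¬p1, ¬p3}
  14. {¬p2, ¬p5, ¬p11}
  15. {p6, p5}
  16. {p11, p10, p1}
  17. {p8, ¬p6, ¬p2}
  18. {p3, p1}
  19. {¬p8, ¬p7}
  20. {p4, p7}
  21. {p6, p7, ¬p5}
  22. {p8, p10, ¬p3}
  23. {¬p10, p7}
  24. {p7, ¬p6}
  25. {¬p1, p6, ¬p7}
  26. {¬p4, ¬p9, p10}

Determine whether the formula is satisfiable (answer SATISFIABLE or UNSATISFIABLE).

SATISFIABLE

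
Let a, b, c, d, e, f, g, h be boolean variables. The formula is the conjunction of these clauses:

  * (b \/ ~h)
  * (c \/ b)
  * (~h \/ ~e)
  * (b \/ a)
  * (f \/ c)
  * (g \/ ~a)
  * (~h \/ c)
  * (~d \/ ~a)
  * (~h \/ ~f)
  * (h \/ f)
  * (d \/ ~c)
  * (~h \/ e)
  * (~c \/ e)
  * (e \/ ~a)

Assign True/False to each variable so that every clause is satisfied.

a = False  b = True  c = True  d = True  e = True  f = True  g = False  h = False

b occurs only positively in the remaining clauses — set b = True.
Branch on a: take a = False.
For the remaining variables, c = True, d = True, e = True, f = True, g = False, h = False works.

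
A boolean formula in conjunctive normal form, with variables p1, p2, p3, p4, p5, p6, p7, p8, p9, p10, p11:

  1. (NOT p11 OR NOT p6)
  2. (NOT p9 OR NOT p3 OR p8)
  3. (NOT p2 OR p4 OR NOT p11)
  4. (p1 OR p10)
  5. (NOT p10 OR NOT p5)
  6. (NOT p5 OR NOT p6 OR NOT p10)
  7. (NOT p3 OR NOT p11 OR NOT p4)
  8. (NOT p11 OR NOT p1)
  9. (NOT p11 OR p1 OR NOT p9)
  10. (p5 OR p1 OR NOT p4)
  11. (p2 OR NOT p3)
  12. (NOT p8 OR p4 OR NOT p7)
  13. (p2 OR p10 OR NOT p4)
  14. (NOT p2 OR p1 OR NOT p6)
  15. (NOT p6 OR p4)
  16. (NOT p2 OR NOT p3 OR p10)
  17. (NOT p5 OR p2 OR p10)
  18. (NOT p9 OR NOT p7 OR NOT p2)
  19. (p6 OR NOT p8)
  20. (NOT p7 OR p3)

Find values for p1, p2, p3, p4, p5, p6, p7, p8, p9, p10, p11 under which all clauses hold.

p1=T, p2=T, p3=F, p4=T, p5=F, p6=T, p7=F, p8=F, p9=F, p10=T, p11=F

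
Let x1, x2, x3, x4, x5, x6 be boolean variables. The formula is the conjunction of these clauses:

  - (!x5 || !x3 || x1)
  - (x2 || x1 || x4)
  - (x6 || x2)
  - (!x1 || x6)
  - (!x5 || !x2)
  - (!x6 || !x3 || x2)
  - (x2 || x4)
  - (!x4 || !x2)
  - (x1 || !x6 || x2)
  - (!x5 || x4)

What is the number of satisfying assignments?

Split on x2, then x1.
  x2=T, x1=T: remaining (x3,x4,x5,x6) ∈ {(F,F,F,T); (T,F,F,T)} — 2.
  x2=T, x1=F: remaining (x3,x4,x5,x6) ∈ {(F,F,F,F); (F,F,F,T); (T,F,F,F); (T,F,F,T)} — 4.
  x2=F, x1=T: remaining (x3,x4,x5,x6) ∈ {(F,T,F,T); (F,T,T,T)} — 2.
  x2=F, x1=F: a clause becomes empty — 0.
Total: 2 + 4 + 2 + 0 = 8.

8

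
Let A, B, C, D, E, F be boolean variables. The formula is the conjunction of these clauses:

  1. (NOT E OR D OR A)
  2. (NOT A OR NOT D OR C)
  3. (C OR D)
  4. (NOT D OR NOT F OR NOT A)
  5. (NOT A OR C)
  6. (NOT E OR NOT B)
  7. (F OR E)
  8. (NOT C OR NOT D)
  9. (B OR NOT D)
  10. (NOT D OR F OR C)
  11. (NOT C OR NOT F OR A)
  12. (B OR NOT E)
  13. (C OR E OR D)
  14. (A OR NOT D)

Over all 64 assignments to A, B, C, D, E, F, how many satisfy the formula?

2

Satisfying assignments:
  A=T B=F C=T D=F E=F F=T
  A=T B=T C=T D=F E=F F=T
That's 2 in total.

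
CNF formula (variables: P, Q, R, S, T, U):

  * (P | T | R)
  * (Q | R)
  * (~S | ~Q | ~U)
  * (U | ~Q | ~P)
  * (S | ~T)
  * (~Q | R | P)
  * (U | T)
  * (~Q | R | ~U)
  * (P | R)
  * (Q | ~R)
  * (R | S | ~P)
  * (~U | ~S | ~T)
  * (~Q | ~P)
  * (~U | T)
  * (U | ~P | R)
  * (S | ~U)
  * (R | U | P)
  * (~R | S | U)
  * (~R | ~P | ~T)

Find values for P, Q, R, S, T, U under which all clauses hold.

P = 0, Q = 1, R = 1, S = 1, T = 1, U = 0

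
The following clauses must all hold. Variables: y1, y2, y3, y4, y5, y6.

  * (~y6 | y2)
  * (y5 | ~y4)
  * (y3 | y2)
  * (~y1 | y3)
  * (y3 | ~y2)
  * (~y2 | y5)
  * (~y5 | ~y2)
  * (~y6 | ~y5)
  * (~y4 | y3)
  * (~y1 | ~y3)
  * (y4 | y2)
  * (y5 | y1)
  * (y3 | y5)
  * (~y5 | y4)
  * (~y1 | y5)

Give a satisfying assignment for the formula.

y1=F, y2=F, y3=T, y4=T, y5=T, y6=F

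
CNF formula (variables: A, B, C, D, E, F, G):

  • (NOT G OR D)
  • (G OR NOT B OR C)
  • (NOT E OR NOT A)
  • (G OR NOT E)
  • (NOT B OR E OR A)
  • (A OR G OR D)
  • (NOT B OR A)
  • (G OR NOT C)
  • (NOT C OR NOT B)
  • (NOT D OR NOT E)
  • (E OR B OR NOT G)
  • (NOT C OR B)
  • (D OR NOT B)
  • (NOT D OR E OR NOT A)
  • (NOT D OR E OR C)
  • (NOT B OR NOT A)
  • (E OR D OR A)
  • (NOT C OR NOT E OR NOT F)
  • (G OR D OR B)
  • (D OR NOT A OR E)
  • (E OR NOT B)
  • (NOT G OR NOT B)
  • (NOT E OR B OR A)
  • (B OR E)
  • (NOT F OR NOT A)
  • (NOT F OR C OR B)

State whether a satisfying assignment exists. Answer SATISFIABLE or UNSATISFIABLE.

UNSATISFIABLE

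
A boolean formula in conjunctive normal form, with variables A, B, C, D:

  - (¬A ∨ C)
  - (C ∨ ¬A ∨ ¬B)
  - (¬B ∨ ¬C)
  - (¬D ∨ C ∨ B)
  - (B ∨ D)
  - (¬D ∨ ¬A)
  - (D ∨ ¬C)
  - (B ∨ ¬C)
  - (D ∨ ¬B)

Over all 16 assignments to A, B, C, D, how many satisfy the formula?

Satisfying assignments:
  A=F B=T C=F D=T
Count: 1.

1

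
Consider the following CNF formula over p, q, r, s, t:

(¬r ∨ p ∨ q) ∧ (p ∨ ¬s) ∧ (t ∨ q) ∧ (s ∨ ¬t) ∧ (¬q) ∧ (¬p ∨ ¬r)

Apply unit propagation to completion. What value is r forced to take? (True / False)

Unit clause (¬q) sets q = False.
In (q ∨ t), q is now false; t must hold, so t = True.
From (s ∨ ¬t) and t = True: s = True.
(p ∨ ¬s): since s = True, the clause reduces to (p). p = True.
From (¬p ∨ ¬r) and p = True: r = False.

False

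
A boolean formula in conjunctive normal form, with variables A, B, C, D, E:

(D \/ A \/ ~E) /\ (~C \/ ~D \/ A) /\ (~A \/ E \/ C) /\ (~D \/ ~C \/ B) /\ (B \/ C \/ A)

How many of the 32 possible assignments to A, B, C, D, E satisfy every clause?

15

Case analysis on A and C:
  A=1, C=1: E free; 3 ways for (B,D) × 2^1 = 6.
  A=1, C=0: remaining (B,D,E) ∈ {(0,0,1); (0,1,1); (1,0,1); (1,1,1)} — 4.
  A=0, C=1: remaining (B,D,E) ∈ {(0,0,0); (1,0,0)} — 2.
  A=0, C=0: remaining (B,D,E) ∈ {(1,0,0); (1,1,0); (1,1,1)} — 3.
Total: 6 + 4 + 2 + 3 = 15.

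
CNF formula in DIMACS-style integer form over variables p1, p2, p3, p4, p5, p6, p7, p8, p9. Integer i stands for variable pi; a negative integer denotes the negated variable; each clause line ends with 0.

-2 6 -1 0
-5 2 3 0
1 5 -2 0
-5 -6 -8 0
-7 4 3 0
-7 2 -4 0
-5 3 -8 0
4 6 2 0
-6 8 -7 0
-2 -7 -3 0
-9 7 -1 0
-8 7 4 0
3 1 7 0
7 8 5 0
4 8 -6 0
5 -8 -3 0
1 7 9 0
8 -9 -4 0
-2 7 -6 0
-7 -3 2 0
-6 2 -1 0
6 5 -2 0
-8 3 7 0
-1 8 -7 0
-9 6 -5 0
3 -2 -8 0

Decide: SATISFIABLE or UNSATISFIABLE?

Set p1 = True and propagate.
Branch on p2: take p2 = False.
  then p6 is forced to False.
  then p4 is forced to True.
  then p7 is forced to False.
  then p9 is forced to False.
The remaining clauses are satisfied by p3 = True, p5 = True, p8 = False.
So p1=True, p2=False, p3=True, p4=True, p5=True, p6=False, p7=False, p8=False, p9=False is a satisfying assignment.

SATISFIABLE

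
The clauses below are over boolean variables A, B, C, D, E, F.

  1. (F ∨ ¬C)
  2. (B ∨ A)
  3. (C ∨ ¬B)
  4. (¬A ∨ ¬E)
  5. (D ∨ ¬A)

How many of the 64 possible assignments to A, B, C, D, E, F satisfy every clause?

Satisfying assignments:
  A=0 B=1 C=1 D=0 E=0 F=1
  A=0 B=1 C=1 D=0 E=1 F=1
  A=0 B=1 C=1 D=1 E=0 F=1
  A=0 B=1 C=1 D=1 E=1 F=1
  A=1 B=0 C=0 D=1 E=0 F=0
  A=1 B=0 C=0 D=1 E=0 F=1
  A=1 B=0 C=1 D=1 E=0 F=1
  A=1 B=1 C=1 D=1 E=0 F=1
That's 8 in total.

8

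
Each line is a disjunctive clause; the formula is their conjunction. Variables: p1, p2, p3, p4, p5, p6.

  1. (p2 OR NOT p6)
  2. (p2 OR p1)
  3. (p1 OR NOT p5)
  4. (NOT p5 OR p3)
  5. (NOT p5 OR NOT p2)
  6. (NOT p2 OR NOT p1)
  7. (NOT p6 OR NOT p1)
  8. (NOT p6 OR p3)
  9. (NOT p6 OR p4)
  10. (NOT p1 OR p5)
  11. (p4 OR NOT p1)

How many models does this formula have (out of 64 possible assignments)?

6

The models are:
  p1=F p2=T p3=F p4=F p5=F p6=F
  p1=F p2=T p3=F p4=T p5=F p6=F
  p1=F p2=T p3=T p4=F p5=F p6=F
  p1=F p2=T p3=T p4=T p5=F p6=F
  p1=F p2=T p3=T p4=T p5=F p6=T
  p1=T p2=F p3=T p4=T p5=T p6=F
Count: 6.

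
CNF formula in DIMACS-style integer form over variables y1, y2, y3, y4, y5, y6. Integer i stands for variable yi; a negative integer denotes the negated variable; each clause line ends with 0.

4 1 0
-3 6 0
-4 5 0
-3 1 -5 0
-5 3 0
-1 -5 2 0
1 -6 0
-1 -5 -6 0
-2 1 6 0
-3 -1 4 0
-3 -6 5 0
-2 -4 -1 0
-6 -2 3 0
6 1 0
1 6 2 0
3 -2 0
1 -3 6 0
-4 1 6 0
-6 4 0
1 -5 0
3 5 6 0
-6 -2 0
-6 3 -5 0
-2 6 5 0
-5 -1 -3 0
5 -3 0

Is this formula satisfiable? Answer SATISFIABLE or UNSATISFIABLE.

y6 = True:
  propagation gives y1=True, y5=False, y4=False; an empty clause results — contradiction.
y6 = False:
  propagation gives y3=False, y5=False; an empty clause results — contradiction.
Every branch closes, so no satisfying assignment exists.

UNSATISFIABLE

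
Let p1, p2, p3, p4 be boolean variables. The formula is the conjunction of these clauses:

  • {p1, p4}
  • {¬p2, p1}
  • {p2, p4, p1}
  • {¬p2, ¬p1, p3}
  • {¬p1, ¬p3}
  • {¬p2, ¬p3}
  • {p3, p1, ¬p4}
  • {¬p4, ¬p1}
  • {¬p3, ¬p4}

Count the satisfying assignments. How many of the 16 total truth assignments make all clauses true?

1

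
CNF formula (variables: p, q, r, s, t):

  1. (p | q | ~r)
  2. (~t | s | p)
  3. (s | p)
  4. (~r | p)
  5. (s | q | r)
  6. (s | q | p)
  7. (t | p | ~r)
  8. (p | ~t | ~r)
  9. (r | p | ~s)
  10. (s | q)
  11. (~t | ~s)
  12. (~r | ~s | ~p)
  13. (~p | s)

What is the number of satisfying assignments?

2

The models are:
  p=1 q=0 r=0 s=1 t=0
  p=1 q=1 r=0 s=1 t=0
That's 2 in total.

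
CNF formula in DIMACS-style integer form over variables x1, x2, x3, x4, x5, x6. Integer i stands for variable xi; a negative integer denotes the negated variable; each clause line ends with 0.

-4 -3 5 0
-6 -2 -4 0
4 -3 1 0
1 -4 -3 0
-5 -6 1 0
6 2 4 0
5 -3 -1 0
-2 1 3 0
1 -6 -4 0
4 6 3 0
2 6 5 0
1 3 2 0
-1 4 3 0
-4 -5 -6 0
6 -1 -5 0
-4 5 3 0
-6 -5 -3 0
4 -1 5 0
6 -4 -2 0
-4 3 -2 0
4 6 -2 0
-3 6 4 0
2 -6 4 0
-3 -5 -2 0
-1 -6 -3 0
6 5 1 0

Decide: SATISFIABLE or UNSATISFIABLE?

UNSATISFIABLE

x4 = True:
  x3 = True:
    propagation gives x5=True, x1=True, x6=False; an empty clause results — contradiction.
  x3 = False:
    propagation gives x5=True, x6=False, x1=False, x2=False; an empty clause results — contradiction.
x4 = False:
  x6 = True:
    x1 = True:
      propagation gives x3=True; contradiction.
    x1 = False:
      propagation gives x3=False; contradiction.
  x6 = False:
    propagation gives x2=True; an empty clause results — contradiction.
Every branch closes, so no satisfying assignment exists.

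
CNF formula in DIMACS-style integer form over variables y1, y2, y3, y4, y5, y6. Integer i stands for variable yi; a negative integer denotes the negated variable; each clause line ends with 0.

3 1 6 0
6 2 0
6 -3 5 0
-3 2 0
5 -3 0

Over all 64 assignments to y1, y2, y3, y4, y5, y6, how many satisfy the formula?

Split on y3, then y6.
  y3=T, y6=T: remaining (y1,y2,y4,y5) ∈ {(F,T,F,T); (F,T,T,T); (T,T,F,T); (T,T,T,T)} — 4.
  y3=T, y6=F: remaining (y1,y2,y4,y5) ∈ {(F,T,F,T); (F,T,T,T); (T,T,F,T); (T,T,T,T)} — 4.
  y3=F, y6=T: y1, y2, y4, y5 free → 2^4 = 16.
  y3=F, y6=F: remaining (y1,y2,y4,y5) ∈ {(T,T,F,F); (T,T,F,T); (T,T,T,F); (T,T,T,T)} — 4.
Total: 4 + 4 + 16 + 4 = 28.

28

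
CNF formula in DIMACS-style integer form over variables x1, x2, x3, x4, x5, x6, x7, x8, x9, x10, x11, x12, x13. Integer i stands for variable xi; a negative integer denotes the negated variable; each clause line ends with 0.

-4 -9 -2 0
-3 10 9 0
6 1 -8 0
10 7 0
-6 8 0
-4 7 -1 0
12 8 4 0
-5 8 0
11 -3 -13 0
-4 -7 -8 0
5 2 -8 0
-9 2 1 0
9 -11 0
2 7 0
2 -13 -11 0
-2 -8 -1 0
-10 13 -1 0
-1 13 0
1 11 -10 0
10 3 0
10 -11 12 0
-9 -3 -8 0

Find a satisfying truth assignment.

x1=1  x2=0  x3=0  x4=0  x5=1  x6=1  x7=1  x8=1  x9=0  x10=1  x11=0  x12=1  x13=1

Check each clause:
  1. (~x4 \/ ~x2 \/ ~x9) — ~x4 is true.
  2. (~x3 \/ x10 \/ x9) — x10 is true.
  3. (~x8 \/ x1 \/ x6) — x1 is true.
  4. (x7 \/ x10) — x10 is true.
  5. (x8 \/ ~x6) — x8 is true.
  6. (x7 \/ ~x4 \/ ~x1) — ~x4 is true.
  7. (x8 \/ x4 \/ x12) — x8 is true.
  8. (~x5 \/ x8) — x8 is true.
  9. (~x13 \/ x11 \/ ~x3) — ~x3 is true.
  10. (~x7 \/ ~x8 \/ ~x4) — ~x4 is true.
  11. (x5 \/ x2 \/ ~x8) — x5 is true.
  12. (x2 \/ x1 \/ ~x9) — x1 is true.
  13. (x9 \/ ~x11) — ~x11 is true.
  14. (x7 \/ x2) — x7 is true.
  15. (~x11 \/ ~x13 \/ x2) — ~x11 is true.
  16. (~x8 \/ ~x1 \/ ~x2) — ~x2 is true.
  17. (~x1 \/ ~x10 \/ x13) — x13 is true.
  18. (~x1 \/ x13) — x13 is true.
  19. (x1 \/ x11 \/ ~x10) — x1 is true.
  20. (x3 \/ x10) — x10 is true.
  21. (~x11 \/ x12 \/ x10) — x10 is true.
  22. (~x8 \/ ~x3 \/ ~x9) — ~x3 is true.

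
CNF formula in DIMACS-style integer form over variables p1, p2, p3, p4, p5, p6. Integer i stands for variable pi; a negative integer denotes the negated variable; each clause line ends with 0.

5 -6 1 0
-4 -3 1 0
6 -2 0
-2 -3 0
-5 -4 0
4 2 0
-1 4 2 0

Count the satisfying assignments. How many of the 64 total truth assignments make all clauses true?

9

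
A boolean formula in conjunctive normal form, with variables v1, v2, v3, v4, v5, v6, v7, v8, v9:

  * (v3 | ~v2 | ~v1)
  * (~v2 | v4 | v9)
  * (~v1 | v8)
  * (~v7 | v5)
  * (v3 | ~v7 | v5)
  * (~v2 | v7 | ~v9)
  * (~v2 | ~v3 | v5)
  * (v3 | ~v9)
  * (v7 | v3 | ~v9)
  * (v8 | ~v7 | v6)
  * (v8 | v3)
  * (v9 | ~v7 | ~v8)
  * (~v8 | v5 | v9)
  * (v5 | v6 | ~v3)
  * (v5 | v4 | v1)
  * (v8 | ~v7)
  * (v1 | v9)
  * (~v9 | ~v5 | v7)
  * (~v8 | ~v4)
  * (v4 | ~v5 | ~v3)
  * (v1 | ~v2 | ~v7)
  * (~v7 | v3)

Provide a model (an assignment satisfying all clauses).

v1=True, v2=False, v3=False, v4=False, v5=True, v6=False, v7=False, v8=True, v9=False

Pure literal: v2 appears only negated; assign v2 = False.
Try v1 = True.
  then v8 is forced to True.
  then v4 is forced to False.
Try v3 = False.
  then v9 is forced to False.
  then v7 is forced to False.
  then v5 is forced to True.
v6 is now unconstrained; take v6 = False.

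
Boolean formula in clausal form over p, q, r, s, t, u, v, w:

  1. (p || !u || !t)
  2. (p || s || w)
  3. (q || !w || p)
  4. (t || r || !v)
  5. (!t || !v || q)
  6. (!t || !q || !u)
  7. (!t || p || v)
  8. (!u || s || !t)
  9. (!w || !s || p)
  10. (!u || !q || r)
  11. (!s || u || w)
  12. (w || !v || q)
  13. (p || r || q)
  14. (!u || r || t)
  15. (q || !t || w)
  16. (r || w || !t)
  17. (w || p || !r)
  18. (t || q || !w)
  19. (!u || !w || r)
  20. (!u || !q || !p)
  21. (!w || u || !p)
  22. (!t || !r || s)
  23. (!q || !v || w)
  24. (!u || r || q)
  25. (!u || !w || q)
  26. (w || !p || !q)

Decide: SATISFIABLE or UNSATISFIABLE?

SATISFIABLE

Try p = False.
The remaining clauses are satisfied by q = True, r = True, s = False, t = False, u = False, v = False, w = True.
So p=False, q=True, r=True, s=False, t=False, u=False, v=False, w=True is a satisfying assignment.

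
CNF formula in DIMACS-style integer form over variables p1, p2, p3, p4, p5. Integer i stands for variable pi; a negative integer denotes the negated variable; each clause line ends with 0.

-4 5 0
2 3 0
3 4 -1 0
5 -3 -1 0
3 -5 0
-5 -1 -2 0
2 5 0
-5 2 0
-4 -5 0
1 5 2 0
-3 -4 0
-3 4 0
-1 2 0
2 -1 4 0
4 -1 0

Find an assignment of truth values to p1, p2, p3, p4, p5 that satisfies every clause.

p1 = 0, p2 = 1, p3 = 0, p4 = 0, p5 = 0

Try p1 = False.
Set p2 = True and propagate.
For the remaining variables, p3 = False, p4 = False, p5 = False works.
Every clause has at least one true literal under this assignment.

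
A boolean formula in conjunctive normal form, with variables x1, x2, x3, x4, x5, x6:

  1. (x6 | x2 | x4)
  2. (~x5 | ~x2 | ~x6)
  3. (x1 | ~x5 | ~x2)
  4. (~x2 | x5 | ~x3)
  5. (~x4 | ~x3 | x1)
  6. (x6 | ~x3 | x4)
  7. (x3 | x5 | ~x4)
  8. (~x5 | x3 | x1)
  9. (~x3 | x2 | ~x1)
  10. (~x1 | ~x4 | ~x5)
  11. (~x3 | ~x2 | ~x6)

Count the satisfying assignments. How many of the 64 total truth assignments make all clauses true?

10

Split on x3, then x2.
  x3=1, x2=1: a clause becomes empty — 0.
  x3=1, x2=0: remaining (x1,x4,x5,x6) ∈ {(0,0,0,1); (0,0,1,1)} — 2.
  x3=0, x2=1: 5 of the 16 assignments to (x1,x4,x5,x6) work.
  x3=0, x2=0: remaining (x1,x4,x5,x6) ∈ {(0,0,0,1); (1,0,0,1); (1,0,1,1)} — 3.
Total: 0 + 2 + 5 + 3 = 10.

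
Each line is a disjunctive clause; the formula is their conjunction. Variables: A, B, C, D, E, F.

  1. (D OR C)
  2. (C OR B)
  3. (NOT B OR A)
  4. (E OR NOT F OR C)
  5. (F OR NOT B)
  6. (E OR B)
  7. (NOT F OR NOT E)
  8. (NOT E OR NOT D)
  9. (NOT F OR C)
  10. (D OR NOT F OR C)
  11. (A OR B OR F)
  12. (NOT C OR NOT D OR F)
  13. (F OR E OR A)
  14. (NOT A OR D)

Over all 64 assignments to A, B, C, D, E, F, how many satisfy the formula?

1

Satisfying assignments:
  A=1 B=1 C=1 D=1 E=0 F=1
That's 1 in total.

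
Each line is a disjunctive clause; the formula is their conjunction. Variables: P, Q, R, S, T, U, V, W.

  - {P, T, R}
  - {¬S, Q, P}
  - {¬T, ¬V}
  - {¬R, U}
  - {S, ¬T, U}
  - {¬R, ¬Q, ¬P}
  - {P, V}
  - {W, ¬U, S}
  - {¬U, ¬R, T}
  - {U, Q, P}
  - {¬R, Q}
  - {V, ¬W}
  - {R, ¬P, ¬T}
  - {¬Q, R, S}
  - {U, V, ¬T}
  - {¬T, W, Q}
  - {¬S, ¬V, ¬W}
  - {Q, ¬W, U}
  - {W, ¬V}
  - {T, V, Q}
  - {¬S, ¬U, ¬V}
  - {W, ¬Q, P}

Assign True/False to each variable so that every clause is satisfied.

P=T, Q=T, R=F, S=T, T=F, U=F, V=F, W=F

Set P = True and propagate.
The remaining clauses are satisfied by Q = True, R = False, S = True, T = False, U = False, V = False, W = False.
Every clause has at least one true literal under this assignment.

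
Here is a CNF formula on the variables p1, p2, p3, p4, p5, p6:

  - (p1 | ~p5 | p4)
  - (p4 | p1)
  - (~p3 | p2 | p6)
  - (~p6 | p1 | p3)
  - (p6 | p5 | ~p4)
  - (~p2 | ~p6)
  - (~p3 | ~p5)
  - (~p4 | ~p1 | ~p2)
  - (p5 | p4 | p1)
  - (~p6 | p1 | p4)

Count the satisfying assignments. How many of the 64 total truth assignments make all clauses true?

Split on p1, then p4.
  p1=1, p4=1: remaining (p2,p3,p5,p6) ∈ {(0,0,0,1); (0,0,1,0); (0,0,1,1); (0,1,0,1)} — 4.
  p1=1, p4=0: 8 of the 16 assignments to (p2,p3,p5,p6) work.
  p1=0, p4=1: remaining (p2,p3,p5,p6) ∈ {(0,0,1,0); (0,1,0,1); (1,0,1,0)} — 3.
  p1=0, p4=0: a clause becomes empty — 0.
Total: 4 + 8 + 3 + 0 = 15.

15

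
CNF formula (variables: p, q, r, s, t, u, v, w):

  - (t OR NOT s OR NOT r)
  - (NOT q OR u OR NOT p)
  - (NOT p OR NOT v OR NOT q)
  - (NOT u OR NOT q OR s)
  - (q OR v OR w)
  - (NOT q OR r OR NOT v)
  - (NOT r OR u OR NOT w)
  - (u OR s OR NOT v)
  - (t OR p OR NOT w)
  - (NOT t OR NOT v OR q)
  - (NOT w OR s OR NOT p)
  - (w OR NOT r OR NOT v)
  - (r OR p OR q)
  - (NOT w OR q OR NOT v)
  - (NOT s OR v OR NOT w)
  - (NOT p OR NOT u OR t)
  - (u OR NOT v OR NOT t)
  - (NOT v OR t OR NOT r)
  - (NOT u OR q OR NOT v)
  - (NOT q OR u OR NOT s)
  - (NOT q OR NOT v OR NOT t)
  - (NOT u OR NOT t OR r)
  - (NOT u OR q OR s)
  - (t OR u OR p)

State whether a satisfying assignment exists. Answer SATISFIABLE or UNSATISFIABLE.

Try p = False.
Branch on q: take q = True.
Try r = True.
For the remaining variables, s = True, t = True, u = True, v = False, w = False works.
Every clause has at least one true literal under this assignment.
So p=False  q=True  r=True  s=True  t=True  u=True  v=False  w=False is a satisfying assignment.

SATISFIABLE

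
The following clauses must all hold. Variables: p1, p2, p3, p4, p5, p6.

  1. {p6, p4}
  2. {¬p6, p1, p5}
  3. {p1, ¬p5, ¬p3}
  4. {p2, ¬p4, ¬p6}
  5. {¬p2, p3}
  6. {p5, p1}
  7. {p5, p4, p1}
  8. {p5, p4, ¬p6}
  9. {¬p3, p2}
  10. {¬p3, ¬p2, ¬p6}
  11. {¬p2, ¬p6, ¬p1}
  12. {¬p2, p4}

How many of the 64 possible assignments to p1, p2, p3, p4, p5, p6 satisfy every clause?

The models are:
  p1=F p2=F p3=F p4=F p5=T p6=T
  p1=F p2=F p3=F p4=T p5=T p6=F
  p1=T p2=F p3=F p4=F p5=T p6=T
  p1=T p2=F p3=F p4=T p5=F p6=F
  p1=T p2=F p3=F p4=T p5=T p6=F
  p1=T p2=T p3=T p4=T p5=F p6=F
  p1=T p2=T p3=T p4=T p5=T p6=F
That's 7 in total.

7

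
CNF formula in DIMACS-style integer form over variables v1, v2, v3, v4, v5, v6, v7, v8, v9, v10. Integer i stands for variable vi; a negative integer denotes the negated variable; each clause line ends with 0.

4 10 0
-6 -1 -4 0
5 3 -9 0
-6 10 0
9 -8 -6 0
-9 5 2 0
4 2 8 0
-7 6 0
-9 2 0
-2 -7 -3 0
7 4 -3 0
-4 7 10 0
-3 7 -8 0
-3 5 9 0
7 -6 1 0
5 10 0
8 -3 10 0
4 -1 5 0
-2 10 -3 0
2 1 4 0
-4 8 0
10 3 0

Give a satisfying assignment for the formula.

v1 = F  v2 = T  v3 = F  v4 = F  v5 = T  v6 = T  v7 = T  v8 = T  v9 = T  v10 = T

Pure literal: v5 appears only positively; assign v5 = True.
Pure literal: v10 appears only positively; assign v10 = True.
Set v1 = False and propagate.
Try v2 = True.
For the remaining variables, v3 = False, v4 = False, v6 = True, v7 = True, v8 = True, v9 = True works.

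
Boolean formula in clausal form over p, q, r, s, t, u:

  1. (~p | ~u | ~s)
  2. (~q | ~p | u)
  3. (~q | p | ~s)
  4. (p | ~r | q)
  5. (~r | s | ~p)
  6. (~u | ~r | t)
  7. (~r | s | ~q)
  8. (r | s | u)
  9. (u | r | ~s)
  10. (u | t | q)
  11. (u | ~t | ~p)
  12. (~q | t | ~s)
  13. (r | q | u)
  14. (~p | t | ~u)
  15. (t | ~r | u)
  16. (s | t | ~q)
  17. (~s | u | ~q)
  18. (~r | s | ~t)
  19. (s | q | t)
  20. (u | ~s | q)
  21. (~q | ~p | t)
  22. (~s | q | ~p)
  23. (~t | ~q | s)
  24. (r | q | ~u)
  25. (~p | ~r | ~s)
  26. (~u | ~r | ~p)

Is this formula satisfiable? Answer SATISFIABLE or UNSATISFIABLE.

q = True:
  s = True:
    propagation gives p=True, u=False; an empty clause results — contradiction.
  s = False:
    propagation gives r=False, u=True, t=True; an empty clause results — contradiction.
q = False:
  u = True:
    propagation gives r=True, p=True; an empty clause results — contradiction.
  u = False:
    propagation gives t=True, p=False, r=False; an empty clause results — contradiction.
Every branch closes, so no satisfying assignment exists.

UNSATISFIABLE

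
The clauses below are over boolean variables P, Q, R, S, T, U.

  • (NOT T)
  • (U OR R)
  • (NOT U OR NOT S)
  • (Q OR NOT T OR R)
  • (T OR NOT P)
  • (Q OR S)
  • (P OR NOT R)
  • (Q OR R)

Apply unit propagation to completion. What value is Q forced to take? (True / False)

True

Unit clause (NOT T) sets T = False.
From (T OR NOT P) and T = False: P = False.
(NOT R OR P) with P = False leaves only NOT R, so R = False.
From (R OR U) and R = False: U = True.
In (NOT U OR NOT S), NOT U is now false; NOT S must hold, so S = False.
(S OR Q): since S = False, the clause reduces to (Q). Q = True.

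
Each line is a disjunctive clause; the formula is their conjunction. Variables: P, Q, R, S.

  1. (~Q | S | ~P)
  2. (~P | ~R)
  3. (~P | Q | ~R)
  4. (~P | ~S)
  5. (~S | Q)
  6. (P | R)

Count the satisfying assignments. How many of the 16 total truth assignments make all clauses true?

Satisfying assignments:
  P=0 Q=0 R=1 S=0
  P=0 Q=1 R=1 S=0
  P=0 Q=1 R=1 S=1
  P=1 Q=0 R=0 S=0
That's 4 in total.

4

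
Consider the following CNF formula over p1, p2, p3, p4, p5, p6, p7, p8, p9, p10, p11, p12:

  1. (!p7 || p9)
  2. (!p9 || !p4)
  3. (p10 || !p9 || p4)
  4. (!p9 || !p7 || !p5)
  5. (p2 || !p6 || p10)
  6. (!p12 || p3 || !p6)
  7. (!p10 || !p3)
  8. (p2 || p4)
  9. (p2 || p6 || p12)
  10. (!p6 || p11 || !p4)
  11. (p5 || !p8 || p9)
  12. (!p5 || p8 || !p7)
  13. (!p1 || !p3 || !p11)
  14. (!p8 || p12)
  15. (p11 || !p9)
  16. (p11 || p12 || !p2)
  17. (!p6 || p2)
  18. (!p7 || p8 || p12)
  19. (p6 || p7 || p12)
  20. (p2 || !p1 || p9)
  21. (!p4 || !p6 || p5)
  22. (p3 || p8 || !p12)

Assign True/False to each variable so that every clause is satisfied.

p1 = 1  p2 = 1  p3 = 0  p4 = 0  p5 = 1  p6 = 1  p7 = 0  p8 = 0  p9 = 0  p10 = 0  p11 = 1  p12 = 0

Check each clause:
  1. (!p7 || p9) — !p7 is true.
  2. (!p4 || !p9) — !p4 is true.
  3. (!p9 || p10 || p4) — !p9 is true.
  4. (!p5 || !p7 || !p9) — !p7 is true.
  5. (p10 || p2 || !p6) — p2 is true.
  6. (!p6 || p3 || !p12) — !p12 is true.
  7. (!p10 || !p3) — !p3 is true.
  8. (p4 || p2) — p2 is true.
  9. (p6 || p12 || p2) — p2 is true.
  10. (!p6 || !p4 || p11) — p11 is true.
  11. (p9 || p5 || !p8) — !p8 is true.
  12. (!p7 || !p5 || p8) — !p7 is true.
  13. (!p1 || !p11 || !p3) — !p3 is true.
  14. (p12 || !p8) — !p8 is true.
  15. (!p9 || p11) — p11 is true.
  16. (p11 || !p2 || p12) — p11 is true.
  17. (!p6 || p2) — p2 is true.
  18. (p12 || !p7 || p8) — !p7 is true.
  19. (p12 || p6 || p7) — p6 is true.
  20. (p2 || !p1 || p9) — p2 is true.
  21. (p5 || !p6 || !p4) — !p4 is true.
  22. (p3 || p8 || !p12) — !p12 is true.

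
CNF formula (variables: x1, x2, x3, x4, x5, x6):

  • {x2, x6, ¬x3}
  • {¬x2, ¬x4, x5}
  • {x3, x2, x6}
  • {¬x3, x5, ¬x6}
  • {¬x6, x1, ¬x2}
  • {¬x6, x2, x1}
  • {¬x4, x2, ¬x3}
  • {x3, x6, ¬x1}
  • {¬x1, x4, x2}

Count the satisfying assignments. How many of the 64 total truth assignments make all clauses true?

Split on x2, then x6.
  x2=T, x6=T: 5 of the 16 assignments to (x1,x3,x4,x5) work.
  x2=T, x6=F: 9 of the 16 assignments to (x1,x3,x4,x5) work.
  x2=F, x6=T: remaining (x1,x3,x4,x5) ∈ {(T,F,T,F); (T,F,T,T)} — 2.
  x2=F, x6=F: a clause becomes empty — 0.
Total: 5 + 9 + 2 + 0 = 16.

16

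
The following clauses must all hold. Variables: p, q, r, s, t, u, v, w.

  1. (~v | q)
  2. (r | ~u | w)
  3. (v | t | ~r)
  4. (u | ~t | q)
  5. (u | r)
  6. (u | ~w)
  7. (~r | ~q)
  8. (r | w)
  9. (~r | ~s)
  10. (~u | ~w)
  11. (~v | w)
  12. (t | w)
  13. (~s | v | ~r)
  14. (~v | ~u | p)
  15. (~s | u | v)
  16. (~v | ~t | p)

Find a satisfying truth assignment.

p=T, q=F, r=T, s=F, t=T, u=T, v=F, w=F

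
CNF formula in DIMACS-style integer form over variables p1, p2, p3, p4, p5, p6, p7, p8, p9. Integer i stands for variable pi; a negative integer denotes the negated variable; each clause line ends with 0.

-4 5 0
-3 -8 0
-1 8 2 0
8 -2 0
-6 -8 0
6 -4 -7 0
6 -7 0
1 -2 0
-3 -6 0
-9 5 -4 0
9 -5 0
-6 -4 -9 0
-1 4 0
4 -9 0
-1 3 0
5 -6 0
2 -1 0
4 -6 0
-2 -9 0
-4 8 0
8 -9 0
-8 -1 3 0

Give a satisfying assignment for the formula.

p1 = F, p2 = F, p3 = F, p4 = F, p5 = F, p6 = F, p7 = F, p8 = T, p9 = F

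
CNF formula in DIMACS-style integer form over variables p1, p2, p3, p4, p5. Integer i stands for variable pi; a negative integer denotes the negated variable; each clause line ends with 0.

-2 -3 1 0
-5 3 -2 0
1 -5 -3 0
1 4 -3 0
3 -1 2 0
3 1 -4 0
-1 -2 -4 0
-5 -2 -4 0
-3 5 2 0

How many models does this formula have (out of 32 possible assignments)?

8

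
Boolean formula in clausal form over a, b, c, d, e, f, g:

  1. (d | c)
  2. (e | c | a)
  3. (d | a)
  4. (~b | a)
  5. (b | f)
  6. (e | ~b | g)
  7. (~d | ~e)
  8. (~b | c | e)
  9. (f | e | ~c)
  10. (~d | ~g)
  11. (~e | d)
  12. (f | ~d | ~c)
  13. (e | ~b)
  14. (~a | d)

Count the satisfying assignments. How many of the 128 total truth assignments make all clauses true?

3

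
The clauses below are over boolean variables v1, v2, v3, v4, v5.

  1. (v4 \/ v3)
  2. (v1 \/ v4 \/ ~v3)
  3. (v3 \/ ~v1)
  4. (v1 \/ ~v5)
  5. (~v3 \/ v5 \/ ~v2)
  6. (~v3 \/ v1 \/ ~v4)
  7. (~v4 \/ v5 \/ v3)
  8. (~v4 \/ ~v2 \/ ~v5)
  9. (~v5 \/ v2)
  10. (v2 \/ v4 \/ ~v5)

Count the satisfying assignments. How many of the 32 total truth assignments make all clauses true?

The models are:
  v1=T v2=F v3=T v4=F v5=F
  v1=T v2=F v3=T v4=T v5=F
  v1=T v2=T v3=T v4=F v5=T
That's 3 in total.

3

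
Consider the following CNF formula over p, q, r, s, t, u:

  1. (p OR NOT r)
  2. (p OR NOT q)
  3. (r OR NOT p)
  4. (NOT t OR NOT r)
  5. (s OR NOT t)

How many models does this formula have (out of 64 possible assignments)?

Split on p, then r.
  p=1, r=1: forces t=0; q, s, u free → 2^3 = 8.
  p=1, r=0: a clause becomes empty — 0.
  p=0, r=1: a clause becomes empty — 0.
  p=0, r=0: u free; 3 ways for (q,s,t) × 2^1 = 6.
Total: 8 + 0 + 0 + 6 = 14.

14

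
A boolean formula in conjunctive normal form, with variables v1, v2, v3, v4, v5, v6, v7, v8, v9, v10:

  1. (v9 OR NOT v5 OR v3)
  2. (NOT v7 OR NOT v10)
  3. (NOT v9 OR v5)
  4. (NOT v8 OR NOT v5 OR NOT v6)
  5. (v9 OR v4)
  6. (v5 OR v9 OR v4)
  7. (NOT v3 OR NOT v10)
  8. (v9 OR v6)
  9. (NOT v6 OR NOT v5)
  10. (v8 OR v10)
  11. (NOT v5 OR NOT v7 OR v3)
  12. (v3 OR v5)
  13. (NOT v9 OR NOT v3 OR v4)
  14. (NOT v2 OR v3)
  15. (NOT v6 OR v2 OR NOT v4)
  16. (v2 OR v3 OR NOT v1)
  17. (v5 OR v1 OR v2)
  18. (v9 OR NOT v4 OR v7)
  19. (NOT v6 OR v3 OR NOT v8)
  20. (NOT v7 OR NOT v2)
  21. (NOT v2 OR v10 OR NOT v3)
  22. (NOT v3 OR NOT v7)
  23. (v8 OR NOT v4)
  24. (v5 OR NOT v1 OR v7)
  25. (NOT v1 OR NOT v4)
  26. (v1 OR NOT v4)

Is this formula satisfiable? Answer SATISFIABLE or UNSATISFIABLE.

SATISFIABLE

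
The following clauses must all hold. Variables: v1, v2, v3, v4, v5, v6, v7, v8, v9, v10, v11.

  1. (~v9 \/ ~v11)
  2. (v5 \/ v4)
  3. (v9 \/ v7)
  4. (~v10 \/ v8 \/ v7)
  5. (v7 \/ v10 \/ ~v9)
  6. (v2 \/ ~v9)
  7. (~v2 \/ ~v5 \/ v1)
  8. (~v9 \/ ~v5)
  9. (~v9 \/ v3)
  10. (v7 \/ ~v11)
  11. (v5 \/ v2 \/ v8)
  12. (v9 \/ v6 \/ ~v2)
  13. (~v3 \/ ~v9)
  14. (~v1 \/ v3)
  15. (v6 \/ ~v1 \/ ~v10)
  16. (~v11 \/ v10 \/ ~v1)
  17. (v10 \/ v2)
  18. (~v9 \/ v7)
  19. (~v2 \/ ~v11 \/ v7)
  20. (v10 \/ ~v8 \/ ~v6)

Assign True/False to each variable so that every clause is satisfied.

v1=1, v2=1, v3=1, v4=0, v5=1, v6=1, v7=1, v8=0, v9=0, v10=1, v11=1

v7 occurs only positively in the remaining clauses — set v7 = True.
Branch on v1: take v1 = True.
  then v3 is forced to True.
  then v9 is forced to False.
For the remaining variables, v2 = True, v4 = False, v5 = True, v6 = True, v8 = False, v10 = True, v11 = True works.
Every clause has at least one true literal under this assignment.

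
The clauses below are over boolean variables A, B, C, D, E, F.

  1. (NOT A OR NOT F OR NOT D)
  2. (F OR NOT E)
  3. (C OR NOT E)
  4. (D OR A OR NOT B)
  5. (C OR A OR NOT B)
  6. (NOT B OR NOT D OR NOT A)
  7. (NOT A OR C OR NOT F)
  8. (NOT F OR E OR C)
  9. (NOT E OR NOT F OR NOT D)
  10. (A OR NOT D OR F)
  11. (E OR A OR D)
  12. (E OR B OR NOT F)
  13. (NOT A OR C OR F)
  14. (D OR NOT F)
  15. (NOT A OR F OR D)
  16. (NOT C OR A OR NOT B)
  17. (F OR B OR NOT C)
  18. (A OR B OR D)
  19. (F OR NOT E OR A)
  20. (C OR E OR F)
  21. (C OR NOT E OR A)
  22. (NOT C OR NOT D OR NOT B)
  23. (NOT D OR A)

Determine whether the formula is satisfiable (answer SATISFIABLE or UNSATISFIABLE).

UNSATISFIABLE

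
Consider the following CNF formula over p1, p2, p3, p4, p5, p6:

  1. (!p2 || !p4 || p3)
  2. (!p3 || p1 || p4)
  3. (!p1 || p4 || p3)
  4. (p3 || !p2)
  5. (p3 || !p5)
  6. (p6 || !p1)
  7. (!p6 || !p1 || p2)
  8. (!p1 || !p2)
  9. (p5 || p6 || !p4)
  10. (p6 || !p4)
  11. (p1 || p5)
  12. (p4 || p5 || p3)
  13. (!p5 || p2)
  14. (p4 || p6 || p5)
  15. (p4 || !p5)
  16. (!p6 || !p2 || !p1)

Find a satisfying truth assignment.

p1 = F, p2 = T, p3 = T, p4 = T, p5 = T, p6 = T

Set p1 = False and propagate.
  then p5 is forced to True.
  then p3 is forced to True.
  then p4 is forced to True.
  then p6 is forced to True.
  then p2 is forced to True.
Every clause has at least one true literal under this assignment.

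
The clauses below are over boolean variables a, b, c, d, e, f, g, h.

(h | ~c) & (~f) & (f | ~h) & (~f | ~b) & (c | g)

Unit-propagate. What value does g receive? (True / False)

(~f) is a unit clause: f = False.
From (~h | f) and f = False: h = False.
In (~c | h), h is now false; ~c must hold, so c = False.
(c | g): since c = False, the clause reduces to (g). g = True.

True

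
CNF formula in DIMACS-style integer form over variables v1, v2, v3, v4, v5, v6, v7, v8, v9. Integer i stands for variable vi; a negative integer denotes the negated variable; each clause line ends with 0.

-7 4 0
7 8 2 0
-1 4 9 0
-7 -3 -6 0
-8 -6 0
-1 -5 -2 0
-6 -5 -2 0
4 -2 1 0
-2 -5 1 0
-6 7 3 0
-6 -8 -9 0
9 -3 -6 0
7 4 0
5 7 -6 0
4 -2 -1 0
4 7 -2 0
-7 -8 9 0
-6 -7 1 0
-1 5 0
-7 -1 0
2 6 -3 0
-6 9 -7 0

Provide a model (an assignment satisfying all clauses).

v1=F, v2=T, v3=F, v4=T, v5=F, v6=F, v7=F, v8=F, v9=T

Pure literal: v4 appears only positively; assign v4 = True.
Try v1 = False.
Set v2 = True and propagate.
  then v5 is forced to False.
The remaining clauses are satisfied by v3 = False, v6 = False, v7 = False, v8 = False, v9 = True.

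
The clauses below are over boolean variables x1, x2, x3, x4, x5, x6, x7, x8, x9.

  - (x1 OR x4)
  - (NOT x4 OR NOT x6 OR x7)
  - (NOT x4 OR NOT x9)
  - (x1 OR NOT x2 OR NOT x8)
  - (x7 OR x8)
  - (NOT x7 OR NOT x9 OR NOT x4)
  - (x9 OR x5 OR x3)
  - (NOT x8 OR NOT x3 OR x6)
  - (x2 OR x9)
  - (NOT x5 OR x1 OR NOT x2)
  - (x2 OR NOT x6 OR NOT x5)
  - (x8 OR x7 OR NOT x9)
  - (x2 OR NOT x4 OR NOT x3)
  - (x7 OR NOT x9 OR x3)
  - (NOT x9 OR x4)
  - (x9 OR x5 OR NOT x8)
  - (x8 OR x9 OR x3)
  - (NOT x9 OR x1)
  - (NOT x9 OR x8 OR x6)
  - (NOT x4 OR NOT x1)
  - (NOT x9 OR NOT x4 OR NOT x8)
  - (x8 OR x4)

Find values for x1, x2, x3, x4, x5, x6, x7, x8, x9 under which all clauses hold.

x1=T, x2=T, x3=T, x4=F, x5=T, x6=T, x7=T, x8=T, x9=F

Try x1 = True.
  then x4 is forced to False.
  then x9 is forced to False.
  then x2 is forced to True.
  then x8 is forced to True.
  then x5 is forced to True.
For the remaining variables, x3 = True, x6 = True, x7 = True works.
Every clause has at least one true literal under this assignment.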